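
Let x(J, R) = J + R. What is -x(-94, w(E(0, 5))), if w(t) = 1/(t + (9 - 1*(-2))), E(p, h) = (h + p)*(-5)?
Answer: 1317/14 ≈ 94.071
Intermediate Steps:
E(p, h) = -5*h - 5*p
w(t) = 1/(11 + t) (w(t) = 1/(t + (9 + 2)) = 1/(t + 11) = 1/(11 + t))
-x(-94, w(E(0, 5))) = -(-94 + 1/(11 + (-5*5 - 5*0))) = -(-94 + 1/(11 + (-25 + 0))) = -(-94 + 1/(11 - 25)) = -(-94 + 1/(-14)) = -(-94 - 1/14) = -1*(-1317/14) = 1317/14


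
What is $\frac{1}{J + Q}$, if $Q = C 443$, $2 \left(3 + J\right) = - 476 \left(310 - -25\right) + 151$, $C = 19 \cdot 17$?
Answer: $\frac{2}{126863} \approx 1.5765 \cdot 10^{-5}$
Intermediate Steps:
$C = 323$
$J = - \frac{159315}{2}$ ($J = -3 + \frac{- 476 \left(310 - -25\right) + 151}{2} = -3 + \frac{- 476 \left(310 + 25\right) + 151}{2} = -3 + \frac{\left(-476\right) 335 + 151}{2} = -3 + \frac{-159460 + 151}{2} = -3 + \frac{1}{2} \left(-159309\right) = -3 - \frac{159309}{2} = - \frac{159315}{2} \approx -79658.0$)
$Q = 143089$ ($Q = 323 \cdot 443 = 143089$)
$\frac{1}{J + Q} = \frac{1}{- \frac{159315}{2} + 143089} = \frac{1}{\frac{126863}{2}} = \frac{2}{126863}$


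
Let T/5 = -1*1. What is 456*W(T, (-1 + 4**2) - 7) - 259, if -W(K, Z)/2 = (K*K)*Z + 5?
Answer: -187219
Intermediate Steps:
T = -5 (T = 5*(-1*1) = 5*(-1) = -5)
W(K, Z) = -10 - 2*Z*K**2 (W(K, Z) = -2*((K*K)*Z + 5) = -2*(K**2*Z + 5) = -2*(Z*K**2 + 5) = -2*(5 + Z*K**2) = -10 - 2*Z*K**2)
456*W(T, (-1 + 4**2) - 7) - 259 = 456*(-10 - 2*((-1 + 4**2) - 7)*(-5)**2) - 259 = 456*(-10 - 2*((-1 + 16) - 7)*25) - 259 = 456*(-10 - 2*(15 - 7)*25) - 259 = 456*(-10 - 2*8*25) - 259 = 456*(-10 - 400) - 259 = 456*(-410) - 259 = -186960 - 259 = -187219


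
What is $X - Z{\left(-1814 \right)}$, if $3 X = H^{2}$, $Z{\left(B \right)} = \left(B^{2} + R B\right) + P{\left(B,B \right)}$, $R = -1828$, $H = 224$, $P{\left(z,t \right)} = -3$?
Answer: $- \frac{19769579}{3} \approx -6.5899 \cdot 10^{6}$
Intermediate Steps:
$Z{\left(B \right)} = -3 + B^{2} - 1828 B$ ($Z{\left(B \right)} = \left(B^{2} - 1828 B\right) - 3 = -3 + B^{2} - 1828 B$)
$X = \frac{50176}{3}$ ($X = \frac{224^{2}}{3} = \frac{1}{3} \cdot 50176 = \frac{50176}{3} \approx 16725.0$)
$X - Z{\left(-1814 \right)} = \frac{50176}{3} - \left(-3 + \left(-1814\right)^{2} - -3315992\right) = \frac{50176}{3} - \left(-3 + 3290596 + 3315992\right) = \frac{50176}{3} - 6606585 = - \frac{19769579}{3}$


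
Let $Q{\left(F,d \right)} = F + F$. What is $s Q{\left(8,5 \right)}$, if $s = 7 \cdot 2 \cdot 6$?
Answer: $1344$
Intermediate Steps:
$Q{\left(F,d \right)} = 2 F$
$s = 84$ ($s = 14 \cdot 6 = 84$)
$s Q{\left(8,5 \right)} = 84 \cdot 2 \cdot 8 = 84 \cdot 16 = 1344$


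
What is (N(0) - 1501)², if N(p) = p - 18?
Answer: 2307361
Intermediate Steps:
N(p) = -18 + p
(N(0) - 1501)² = ((-18 + 0) - 1501)² = (-18 - 1501)² = (-1519)² = 2307361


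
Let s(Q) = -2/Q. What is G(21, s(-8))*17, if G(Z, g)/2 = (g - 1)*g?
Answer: -51/8 ≈ -6.3750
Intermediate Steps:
G(Z, g) = 2*g*(-1 + g) (G(Z, g) = 2*((g - 1)*g) = 2*((-1 + g)*g) = 2*(g*(-1 + g)) = 2*g*(-1 + g))
G(21, s(-8))*17 = (2*(-2/(-8))*(-1 - 2/(-8)))*17 = (2*(-2*(-⅛))*(-1 - 2*(-⅛)))*17 = (2*(¼)*(-1 + ¼))*17 = (2*(¼)*(-¾))*17 = -3/8*17 = -51/8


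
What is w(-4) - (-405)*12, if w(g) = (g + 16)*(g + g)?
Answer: 4764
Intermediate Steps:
w(g) = 2*g*(16 + g) (w(g) = (16 + g)*(2*g) = 2*g*(16 + g))
w(-4) - (-405)*12 = 2*(-4)*(16 - 4) - (-405)*12 = 2*(-4)*12 - 81*(-60) = -96 + 4860 = 4764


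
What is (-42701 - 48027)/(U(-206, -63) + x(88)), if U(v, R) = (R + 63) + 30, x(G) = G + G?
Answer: -45364/103 ≈ -440.43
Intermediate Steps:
x(G) = 2*G
U(v, R) = 93 + R (U(v, R) = (63 + R) + 30 = 93 + R)
(-42701 - 48027)/(U(-206, -63) + x(88)) = (-42701 - 48027)/((93 - 63) + 2*88) = -90728/(30 + 176) = -90728/206 = -90728*1/206 = -45364/103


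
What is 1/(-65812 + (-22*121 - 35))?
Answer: -1/68509 ≈ -1.4597e-5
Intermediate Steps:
1/(-65812 + (-22*121 - 35)) = 1/(-65812 + (-2662 - 35)) = 1/(-65812 - 2697) = 1/(-68509) = -1/68509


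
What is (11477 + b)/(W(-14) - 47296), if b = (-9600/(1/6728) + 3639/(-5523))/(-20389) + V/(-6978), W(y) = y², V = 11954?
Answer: -1917715106733481/6168386683853100 ≈ -0.31089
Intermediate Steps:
b = 414645595680784/130963623861 (b = (-9600/(1/6728) + 3639/(-5523))/(-20389) + 11954/(-6978) = (-9600/1/6728 + 3639*(-1/5523))*(-1/20389) + 11954*(-1/6978) = (-9600*6728 - 1213/1841)*(-1/20389) - 5977/3489 = (-64588800 - 1213/1841)*(-1/20389) - 5977/3489 = -118907982013/1841*(-1/20389) - 5977/3489 = 118907982013/37536149 - 5977/3489 = 414645595680784/130963623861 ≈ 3166.1)
(11477 + b)/(W(-14) - 47296) = (11477 + 414645595680784/130963623861)/((-14)² - 47296) = 1917715106733481/(130963623861*(196 - 47296)) = (1917715106733481/130963623861)/(-47100) = (1917715106733481/130963623861)*(-1/47100) = -1917715106733481/6168386683853100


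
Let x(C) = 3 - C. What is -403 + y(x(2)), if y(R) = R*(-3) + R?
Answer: -405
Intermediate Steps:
y(R) = -2*R (y(R) = -3*R + R = -2*R)
-403 + y(x(2)) = -403 - 2*(3 - 1*2) = -403 - 2*(3 - 2) = -403 - 2*1 = -403 - 2 = -405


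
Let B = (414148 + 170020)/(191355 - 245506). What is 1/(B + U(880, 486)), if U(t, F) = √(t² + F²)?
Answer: 7908320342/740765131478793 + 2932330801*√252649/1481530262957586 ≈ 0.0010055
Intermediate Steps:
B = -584168/54151 (B = 584168/(-54151) = 584168*(-1/54151) = -584168/54151 ≈ -10.788)
U(t, F) = √(F² + t²)
1/(B + U(880, 486)) = 1/(-584168/54151 + √(486² + 880²)) = 1/(-584168/54151 + √(236196 + 774400)) = 1/(-584168/54151 + √1010596) = 1/(-584168/54151 + 2*√252649)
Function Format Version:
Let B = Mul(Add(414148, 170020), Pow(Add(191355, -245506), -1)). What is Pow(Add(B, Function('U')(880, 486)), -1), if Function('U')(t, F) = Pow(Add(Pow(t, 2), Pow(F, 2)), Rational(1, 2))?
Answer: Add(Rational(7908320342, 740765131478793), Mul(Rational(2932330801, 1481530262957586), Pow(252649, Rational(1, 2)))) ≈ 0.0010055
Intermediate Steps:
B = Rational(-584168, 54151) (B = Mul(584168, Pow(-54151, -1)) = Mul(584168, Rational(-1, 54151)) = Rational(-584168, 54151) ≈ -10.788)
Function('U')(t, F) = Pow(Add(Pow(F, 2), Pow(t, 2)), Rational(1, 2))
Pow(Add(B, Function('U')(880, 486)), -1) = Pow(Add(Rational(-584168, 54151), Pow(Add(Pow(486, 2), Pow(880, 2)), Rational(1, 2))), -1) = Pow(Add(Rational(-584168, 54151), Pow(Add(236196, 774400), Rational(1, 2))), -1) = Pow(Add(Rational(-584168, 54151), Pow(1010596, Rational(1, 2))), -1) = Pow(Add(Rational(-584168, 54151), Mul(2, Pow(252649, Rational(1, 2)))), -1)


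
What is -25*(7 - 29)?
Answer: 550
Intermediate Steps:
-25*(7 - 29) = -25*(-22) = 550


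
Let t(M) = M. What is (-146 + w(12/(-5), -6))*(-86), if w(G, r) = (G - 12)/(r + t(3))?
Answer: 60716/5 ≈ 12143.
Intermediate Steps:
w(G, r) = (-12 + G)/(3 + r) (w(G, r) = (G - 12)/(r + 3) = (-12 + G)/(3 + r))
(-146 + w(12/(-5), -6))*(-86) = (-146 + (-12 + 12/(-5))/(3 - 6))*(-86) = (-146 + (-12 + 12*(-⅕))/(-3))*(-86) = (-146 - (-12 - 12/5)/3)*(-86) = (-146 - ⅓*(-72/5))*(-86) = (-146 + 24/5)*(-86) = -706/5*(-86) = 60716/5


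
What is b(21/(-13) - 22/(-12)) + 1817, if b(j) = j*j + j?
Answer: 11056243/6084 ≈ 1817.3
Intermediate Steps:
b(j) = j + j² (b(j) = j² + j = j + j²)
b(21/(-13) - 22/(-12)) + 1817 = (21/(-13) - 22/(-12))*(1 + (21/(-13) - 22/(-12))) + 1817 = (21*(-1/13) - 22*(-1/12))*(1 + (21*(-1/13) - 22*(-1/12))) + 1817 = (-21/13 + 11/6)*(1 + (-21/13 + 11/6)) + 1817 = 17*(1 + 17/78)/78 + 1817 = (17/78)*(95/78) + 1817 = 1615/6084 + 1817 = 11056243/6084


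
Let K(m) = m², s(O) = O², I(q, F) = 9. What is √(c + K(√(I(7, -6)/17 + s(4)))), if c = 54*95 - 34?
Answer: 9*√18241/17 ≈ 71.502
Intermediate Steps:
c = 5096 (c = 5130 - 34 = 5096)
√(c + K(√(I(7, -6)/17 + s(4)))) = √(5096 + (√(9/17 + 4²))²) = √(5096 + (√(9*(1/17) + 16))²) = √(5096 + (√(9/17 + 16))²) = √(5096 + (√(281/17))²) = √(5096 + (√4777/17)²) = √(5096 + 281/17) = √(86913/17) = 9*√18241/17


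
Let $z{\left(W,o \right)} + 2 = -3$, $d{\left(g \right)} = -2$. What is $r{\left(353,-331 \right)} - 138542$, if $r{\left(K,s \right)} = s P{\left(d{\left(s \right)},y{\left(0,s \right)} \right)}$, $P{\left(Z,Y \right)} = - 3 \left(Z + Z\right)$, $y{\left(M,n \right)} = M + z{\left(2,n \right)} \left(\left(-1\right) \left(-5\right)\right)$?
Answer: $-142514$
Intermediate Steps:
$z{\left(W,o \right)} = -5$ ($z{\left(W,o \right)} = -2 - 3 = -5$)
$y{\left(M,n \right)} = -25 + M$ ($y{\left(M,n \right)} = M - 5 \left(\left(-1\right) \left(-5\right)\right) = M - 25 = -25 + M$)
$P{\left(Z,Y \right)} = - 6 Z$ ($P{\left(Z,Y \right)} = - 3 \cdot 2 Z = - 6 Z$)
$r{\left(K,s \right)} = 12 s$ ($r{\left(K,s \right)} = s \left(\left(-6\right) \left(-2\right)\right) = s 12 = 12 s$)
$r{\left(353,-331 \right)} - 138542 = 12 \left(-331\right) - 138542 = -3972 - 138542 = -142514$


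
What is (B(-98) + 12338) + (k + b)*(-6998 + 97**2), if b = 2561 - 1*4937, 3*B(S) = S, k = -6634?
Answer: -65132414/3 ≈ -2.1711e+7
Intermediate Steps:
B(S) = S/3
b = -2376 (b = 2561 - 4937 = -2376)
(B(-98) + 12338) + (k + b)*(-6998 + 97**2) = ((1/3)*(-98) + 12338) + (-6634 - 2376)*(-6998 + 97**2) = (-98/3 + 12338) - 9010*(-6998 + 9409) = 36916/3 - 9010*2411 = 36916/3 - 21723110 = -65132414/3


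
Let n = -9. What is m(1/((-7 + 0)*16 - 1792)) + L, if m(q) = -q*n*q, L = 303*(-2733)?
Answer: -3002037744375/3625216 ≈ -8.2810e+5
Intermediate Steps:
L = -828099
m(q) = 9*q² (m(q) = -q*(-9)*q = -(-9*q)*q = -(-9)*q² = 9*q²)
m(1/((-7 + 0)*16 - 1792)) + L = 9*(1/((-7 + 0)*16 - 1792))² - 828099 = 9*(1/(-7*16 - 1792))² - 828099 = 9*(1/(-112 - 1792))² - 828099 = 9*(1/(-1904))² - 828099 = 9*(-1/1904)² - 828099 = 9*(1/3625216) - 828099 = 9/3625216 - 828099 = -3002037744375/3625216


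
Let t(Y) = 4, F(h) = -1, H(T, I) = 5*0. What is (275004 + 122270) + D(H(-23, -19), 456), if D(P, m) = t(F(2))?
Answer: 397278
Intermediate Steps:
H(T, I) = 0
D(P, m) = 4
(275004 + 122270) + D(H(-23, -19), 456) = (275004 + 122270) + 4 = 397274 + 4 = 397278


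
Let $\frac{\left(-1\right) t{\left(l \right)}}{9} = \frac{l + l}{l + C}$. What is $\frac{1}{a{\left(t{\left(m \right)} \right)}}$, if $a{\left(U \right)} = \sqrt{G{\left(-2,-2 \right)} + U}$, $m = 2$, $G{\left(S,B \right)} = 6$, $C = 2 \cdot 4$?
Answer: $\frac{\sqrt{15}}{6} \approx 0.6455$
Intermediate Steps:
$C = 8$
$t{\left(l \right)} = - \frac{18 l}{8 + l}$ ($t{\left(l \right)} = - 9 \frac{l + l}{l + 8} = - 9 \frac{2 l}{8 + l} = - \frac{18 l}{8 + l}$)
$a{\left(U \right)} = \sqrt{6 + U}$
$\frac{1}{a{\left(t{\left(m \right)} \right)}} = \frac{1}{\sqrt{6 - \frac{36}{8 + 2}}} = \frac{1}{\sqrt{6 - \frac{36}{10}}} = \frac{1}{\sqrt{6 - 36 \cdot \frac{1}{10}}} = \frac{1}{\sqrt{6 - \frac{18}{5}}} = \frac{1}{\sqrt{\frac{12}{5}}} = \frac{1}{\frac{2}{5} \sqrt{15}} = \frac{\sqrt{15}}{6}$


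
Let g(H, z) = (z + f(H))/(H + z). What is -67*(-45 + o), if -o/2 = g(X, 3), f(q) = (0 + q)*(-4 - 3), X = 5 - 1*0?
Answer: 2479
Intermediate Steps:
X = 5 (X = 5 + 0 = 5)
f(q) = -7*q (f(q) = q*(-7) = -7*q)
g(H, z) = (z - 7*H)/(H + z)
o = 8 (o = -2*(3 - 7*5)/(5 + 3) = -2*(3 - 35)/8 = -(-32)/4 = -2*(-4) = 8)
-67*(-45 + o) = -67*(-45 + 8) = -67*(-37) = 2479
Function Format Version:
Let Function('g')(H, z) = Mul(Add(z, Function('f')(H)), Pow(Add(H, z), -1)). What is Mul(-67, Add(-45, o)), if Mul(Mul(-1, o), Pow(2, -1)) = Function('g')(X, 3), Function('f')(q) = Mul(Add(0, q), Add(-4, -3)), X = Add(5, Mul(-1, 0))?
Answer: 2479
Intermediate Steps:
X = 5 (X = Add(5, 0) = 5)
Function('f')(q) = Mul(-7, q) (Function('f')(q) = Mul(q, -7) = Mul(-7, q))
Function('g')(H, z) = Mul(Pow(Add(H, z), -1), Add(z, Mul(-7, H))) (Function('g')(H, z) = Mul(Add(z, Mul(-7, H)), Pow(Add(H, z), -1)) = Mul(Pow(Add(H, z), -1), Add(z, Mul(-7, H))))
o = 8 (o = Mul(-2, Mul(Pow(Add(5, 3), -1), Add(3, Mul(-7, 5)))) = Mul(-2, Mul(Pow(8, -1), Add(3, -35))) = Mul(-2, Mul(Rational(1, 8), -32)) = Mul(-2, -4) = 8)
Mul(-67, Add(-45, o)) = Mul(-67, Add(-45, 8)) = Mul(-67, -37) = 2479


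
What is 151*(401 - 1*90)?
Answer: 46961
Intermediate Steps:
151*(401 - 1*90) = 151*(401 - 90) = 151*311 = 46961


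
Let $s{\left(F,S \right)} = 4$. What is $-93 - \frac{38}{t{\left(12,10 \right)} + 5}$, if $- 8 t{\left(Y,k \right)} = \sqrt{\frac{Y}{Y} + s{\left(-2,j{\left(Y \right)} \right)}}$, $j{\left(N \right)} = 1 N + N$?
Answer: $- \frac{32099}{319} - \frac{304 \sqrt{5}}{1595} \approx -101.05$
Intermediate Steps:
$j{\left(N \right)} = 2 N$ ($j{\left(N \right)} = N + N = 2 N$)
$t{\left(Y,k \right)} = - \frac{\sqrt{5}}{8}$ ($t{\left(Y,k \right)} = - \frac{\sqrt{\frac{Y}{Y} + 4}}{8} = - \frac{\sqrt{1 + 4}}{8} = - \frac{\sqrt{5}}{8}$)
$-93 - \frac{38}{t{\left(12,10 \right)} + 5} = -93 - \frac{38}{- \frac{\sqrt{5}}{8} + 5} = -93 - \frac{38}{5 - \frac{\sqrt{5}}{8}}$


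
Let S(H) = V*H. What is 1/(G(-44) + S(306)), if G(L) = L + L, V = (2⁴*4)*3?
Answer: 1/58664 ≈ 1.7046e-5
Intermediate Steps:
V = 192 (V = (16*4)*3 = 64*3 = 192)
S(H) = 192*H
G(L) = 2*L
1/(G(-44) + S(306)) = 1/(2*(-44) + 192*306) = 1/(-88 + 58752) = 1/58664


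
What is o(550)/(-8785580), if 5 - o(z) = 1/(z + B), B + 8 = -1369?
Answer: -1034/1816418665 ≈ -5.6925e-7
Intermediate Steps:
B = -1377 (B = -8 - 1369 = -1377)
o(z) = 5 - 1/(-1377 + z) (o(z) = 5 - 1/(z - 1377) = 5 - 1/(-1377 + z))
o(550)/(-8785580) = ((-6886 + 5*550)/(-1377 + 550))/(-8785580) = ((-6886 + 2750)/(-827))*(-1/8785580) = -1/827*(-4136)*(-1/8785580) = (4136/827)*(-1/8785580) = -1034/1816418665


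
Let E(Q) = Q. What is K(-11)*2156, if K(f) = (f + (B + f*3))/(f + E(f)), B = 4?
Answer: 3920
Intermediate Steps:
K(f) = (4 + 4*f)/(2*f) (K(f) = (f + (4 + f*3))/(f + f) = (f + (4 + 3*f))/((2*f)) = (4 + 4*f)*(1/(2*f)) = (4 + 4*f)/(2*f))
K(-11)*2156 = (2 + 2/(-11))*2156 = (2 + 2*(-1/11))*2156 = (2 - 2/11)*2156 = (20/11)*2156 = 3920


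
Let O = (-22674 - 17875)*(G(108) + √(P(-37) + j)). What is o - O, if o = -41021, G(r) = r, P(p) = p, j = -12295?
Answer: 4338271 + 81098*I*√3083 ≈ 4.3383e+6 + 4.5029e+6*I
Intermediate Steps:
O = -4379292 - 81098*I*√3083 (O = (-22674 - 17875)*(108 + √(-37 - 12295)) = -40549*(108 + √(-12332)) = -40549*(108 + 2*I*√3083) = -4379292 - 81098*I*√3083 ≈ -4.3793e+6 - 4.5029e+6*I)
o - O = -41021 - (-4379292 - 81098*I*√3083) = -41021 + (4379292 + 81098*I*√3083) = 4338271 + 81098*I*√3083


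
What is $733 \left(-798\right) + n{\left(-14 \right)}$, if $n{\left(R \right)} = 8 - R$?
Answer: $-584912$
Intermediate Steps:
$733 \left(-798\right) + n{\left(-14 \right)} = 733 \left(-798\right) + \left(8 - -14\right) = -584934 + \left(8 + 14\right) = -584934 + 22 = -584912$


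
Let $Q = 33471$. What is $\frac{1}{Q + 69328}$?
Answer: $\frac{1}{102799} \approx 9.7277 \cdot 10^{-6}$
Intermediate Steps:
$\frac{1}{Q + 69328} = \frac{1}{33471 + 69328} = \frac{1}{102799}$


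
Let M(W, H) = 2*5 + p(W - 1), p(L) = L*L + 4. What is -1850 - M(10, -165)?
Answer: -1945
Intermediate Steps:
p(L) = 4 + L² (p(L) = L² + 4 = 4 + L²)
M(W, H) = 14 + (-1 + W)² (M(W, H) = 2*5 + (4 + (W - 1)²) = 10 + (4 + (-1 + W)²) = 14 + (-1 + W)²)
-1850 - M(10, -165) = -1850 - (14 + (-1 + 10)²) = -1850 - (14 + 9²) = -1850 - (14 + 81) = -1850 - 1*95 = -1850 - 95 = -1945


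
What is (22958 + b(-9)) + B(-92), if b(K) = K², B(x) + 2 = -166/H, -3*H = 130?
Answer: 1497654/65 ≈ 23041.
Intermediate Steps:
H = -130/3 (H = -⅓*130 = -130/3 ≈ -43.333)
B(x) = 119/65 (B(x) = -2 - 166/(-130/3) = -2 - 166*(-3/130) = -2 + 249/65 = 119/65)
(22958 + b(-9)) + B(-92) = (22958 + (-9)²) + 119/65 = (22958 + 81) + 119/65 = 23039 + 119/65 = 1497654/65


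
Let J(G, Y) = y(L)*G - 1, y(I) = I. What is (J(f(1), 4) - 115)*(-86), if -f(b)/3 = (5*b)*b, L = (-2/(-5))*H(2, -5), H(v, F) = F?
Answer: 7396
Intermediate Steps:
L = -2 (L = -2/(-5)*(-5) = -2*(-⅕)*(-5) = (⅖)*(-5) = -2)
f(b) = -15*b² (f(b) = -3*5*b*b = -15*b²)
J(G, Y) = -1 - 2*G (J(G, Y) = -2*G - 1 = -1 - 2*G)
(J(f(1), 4) - 115)*(-86) = ((-1 - (-30)*1²) - 115)*(-86) = ((-1 - (-30)) - 115)*(-86) = ((-1 - 2*(-15)) - 115)*(-86) = ((-1 + 30) - 115)*(-86) = (29 - 115)*(-86) = -86*(-86) = 7396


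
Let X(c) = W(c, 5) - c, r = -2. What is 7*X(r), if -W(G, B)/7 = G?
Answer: 112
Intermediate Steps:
W(G, B) = -7*G
X(c) = -8*c (X(c) = -7*c - c = -8*c)
7*X(r) = 7*(-8*(-2)) = 7*16 = 112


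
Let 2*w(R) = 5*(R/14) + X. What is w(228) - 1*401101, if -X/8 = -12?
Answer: -2807086/7 ≈ -4.0101e+5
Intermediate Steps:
X = 96 (X = -8*(-12) = 96)
w(R) = 48 + 5*R/28 (w(R) = (5*(R/14) + 96)/2 = (5*R/14 + 96)/2 = (96 + 5*R/14)/2 = 48 + 5*R/28)
w(228) - 1*401101 = (48 + (5/28)*228) - 1*401101 = (48 + 285/7) - 401101 = 621/7 - 401101 = -2807086/7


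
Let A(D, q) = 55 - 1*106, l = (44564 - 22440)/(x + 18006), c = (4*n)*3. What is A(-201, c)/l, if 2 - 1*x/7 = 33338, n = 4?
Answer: 5491323/11062 ≈ 496.41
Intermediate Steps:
x = -233352 (x = 14 - 7*33338 = 14 - 233366 = -233352)
c = 48 (c = (4*4)*3 = 16*3 = 48)
l = -11062/107673 (l = (44564 - 22440)/(-233352 + 18006) = 22124/(-215346) = 22124*(-1/215346) = -11062/107673 ≈ -0.10274)
A(D, q) = -51 (A(D, q) = 55 - 106 = -51)
A(-201, c)/l = -51/(-11062/107673) = -51*(-107673/11062) = 5491323/11062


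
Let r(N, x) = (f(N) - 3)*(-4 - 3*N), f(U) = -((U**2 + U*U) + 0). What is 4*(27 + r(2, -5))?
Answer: 548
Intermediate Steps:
f(U) = -2*U**2 (f(U) = -((U**2 + U**2) + 0) = -(2*U**2 + 0) = -2*U**2)
r(N, x) = (-4 - 3*N)*(-3 - 2*N**2) (r(N, x) = (-2*N**2 - 3)*(-4 - 3*N) = (-3 - 2*N**2)*(-4 - 3*N) = (-4 - 3*N)*(-3 - 2*N**2))
4*(27 + r(2, -5)) = 4*(27 + (12 + 6*2**3 + 8*2**2 + 9*2)) = 4*(27 + (12 + 6*8 + 8*4 + 18)) = 4*(27 + (12 + 48 + 32 + 18)) = 4*(27 + 110) = 4*137 = 548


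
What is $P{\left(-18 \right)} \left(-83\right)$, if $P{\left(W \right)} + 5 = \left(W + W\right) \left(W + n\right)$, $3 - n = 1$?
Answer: $-47393$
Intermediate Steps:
$n = 2$ ($n = 3 - 1 = 2$)
$P{\left(W \right)} = -5 + 2 W \left(2 + W\right)$ ($P{\left(W \right)} = -5 + \left(W + W\right) \left(W + 2\right) = -5 + 2 W \left(2 + W\right)$)
$P{\left(-18 \right)} \left(-83\right) = \left(-5 + 2 \left(-18\right)^{2} + 4 \left(-18\right)\right) \left(-83\right) = \left(-5 + 2 \cdot 324 - 72\right) \left(-83\right) = \left(-5 + 648 - 72\right) \left(-83\right) = 571 \left(-83\right) = -47393$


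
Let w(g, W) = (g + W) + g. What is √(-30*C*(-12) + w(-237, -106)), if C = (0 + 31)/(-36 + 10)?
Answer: 8*I*√2665/13 ≈ 31.768*I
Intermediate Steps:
C = -31/26 (C = 31/(-26) = 31*(-1/26) = -31/26 ≈ -1.1923)
w(g, W) = W + 2*g (w(g, W) = (W + g) + g = W + 2*g)
√(-30*C*(-12) + w(-237, -106)) = √(-30*(-31/26)*(-12) + (-106 + 2*(-237))) = √((465/13)*(-12) + (-106 - 474)) = √(-5580/13 - 580) = √(-13120/13) = 8*I*√2665/13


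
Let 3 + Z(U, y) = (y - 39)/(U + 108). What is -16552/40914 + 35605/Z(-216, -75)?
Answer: -2622195278/143199 ≈ -18312.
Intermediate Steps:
Z(U, y) = -3 + (-39 + y)/(108 + U) (Z(U, y) = -3 + (y - 39)/(U + 108) = -3 + (-39 + y)/(108 + U))
-16552/40914 + 35605/Z(-216, -75) = -16552/40914 + 35605/(((-363 - 75 - 3*(-216))/(108 - 216))) = -16552*1/40914 + 35605/(((-363 - 75 + 648)/(-108))) = -8276/20457 + 35605/((-1/108*210)) = -8276/20457 + 35605/(-35/18) = -8276/20457 + 35605*(-18/35) = -8276/20457 - 128178/7 = -2622195278/143199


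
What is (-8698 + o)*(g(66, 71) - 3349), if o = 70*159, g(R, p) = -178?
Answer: -8577664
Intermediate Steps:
o = 11130
(-8698 + o)*(g(66, 71) - 3349) = (-8698 + 11130)*(-178 - 3349) = 2432*(-3527) = -8577664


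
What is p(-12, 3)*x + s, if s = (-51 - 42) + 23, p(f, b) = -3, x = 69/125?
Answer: -8957/125 ≈ -71.656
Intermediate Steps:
x = 69/125 (x = 69*(1/125) = 69/125 ≈ 0.55200)
s = -70 (s = -93 + 23 = -70)
p(-12, 3)*x + s = -3*69/125 - 70 = -207/125 - 70 = -8957/125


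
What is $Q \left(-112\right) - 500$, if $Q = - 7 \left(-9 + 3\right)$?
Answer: $-5204$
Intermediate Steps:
$Q = 42$ ($Q = \left(-7\right) \left(-6\right) = 42$)
$Q \left(-112\right) - 500 = 42 \left(-112\right) - 500 = -4704 - 500 = -5204$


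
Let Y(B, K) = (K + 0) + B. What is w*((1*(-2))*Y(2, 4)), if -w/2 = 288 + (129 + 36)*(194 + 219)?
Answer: 1642392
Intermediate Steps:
Y(B, K) = B + K (Y(B, K) = K + B = B + K)
w = -136866 (w = -2*(288 + (129 + 36)*(194 + 219)) = -2*(288 + 165*413) = -2*(288 + 68145) = -2*68433 = -136866)
w*((1*(-2))*Y(2, 4)) = -136866*1*(-2)*(2 + 4) = -(-273732)*6 = -136866*(-12) = 1642392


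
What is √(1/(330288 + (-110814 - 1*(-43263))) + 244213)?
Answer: 17*√6481430969334/87579 ≈ 494.18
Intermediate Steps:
√(1/(330288 + (-110814 - 1*(-43263))) + 244213) = √(1/(330288 + (-110814 + 43263)) + 244213) = √(1/(330288 - 67551) + 244213) = √(1/262737 + 244213) = √(64163790982/262737) = 17*√6481430969334/87579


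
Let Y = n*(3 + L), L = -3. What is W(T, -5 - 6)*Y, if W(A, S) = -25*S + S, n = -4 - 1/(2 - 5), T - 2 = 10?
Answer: 0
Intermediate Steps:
T = 12 (T = 2 + 10 = 12)
n = -11/3 (n = -4 - 1/(-3) = -4 - 1*(-⅓) = -4 + ⅓ = -11/3 ≈ -3.6667)
W(A, S) = -24*S
Y = 0 (Y = -11*(3 - 3)/3 = -11/3*0 = 0)
W(T, -5 - 6)*Y = -24*(-5 - 6)*0 = -24*(-11)*0 = 264*0 = 0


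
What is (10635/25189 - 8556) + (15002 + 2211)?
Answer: 218071808/25189 ≈ 8657.4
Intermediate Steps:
(10635/25189 - 8556) + (15002 + 2211) = (10635*(1/25189) - 8556) + 17213 = (10635/25189 - 8556) + 17213 = -215506449/25189 + 17213 = 218071808/25189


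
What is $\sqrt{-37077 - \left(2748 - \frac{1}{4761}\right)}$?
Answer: $\frac{2 i \sqrt{47401706}}{69} \approx 199.56 i$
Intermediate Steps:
$\sqrt{-37077 - \left(2748 - \frac{1}{4761}\right)} = \sqrt{-37077 + \left(-2748 + \frac{1}{4761}\right)} = \sqrt{-37077 - \frac{13083227}{4761}} = \sqrt{- \frac{189606824}{4761}} = \frac{2 i \sqrt{47401706}}{69}$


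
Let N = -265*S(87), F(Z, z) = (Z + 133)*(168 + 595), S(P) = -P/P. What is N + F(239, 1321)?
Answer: 284101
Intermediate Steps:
S(P) = -1 (S(P) = -1*1 = -1)
F(Z, z) = 101479 + 763*Z (F(Z, z) = (133 + Z)*763 = 101479 + 763*Z)
N = 265 (N = -265*(-1) = 265)
N + F(239, 1321) = 265 + (101479 + 763*239) = 265 + (101479 + 182357) = 265 + 283836 = 284101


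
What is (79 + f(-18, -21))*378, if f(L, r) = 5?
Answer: 31752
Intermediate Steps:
(79 + f(-18, -21))*378 = (79 + 5)*378 = 84*378 = 31752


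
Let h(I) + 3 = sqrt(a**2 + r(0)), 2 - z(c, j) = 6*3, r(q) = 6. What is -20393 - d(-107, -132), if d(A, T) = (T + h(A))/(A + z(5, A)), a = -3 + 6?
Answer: -836158/41 + sqrt(15)/123 ≈ -20394.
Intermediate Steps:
a = 3
z(c, j) = -16 (z(c, j) = 2 - 6*3 = 2 - 1*18 = 2 - 18 = -16)
h(I) = -3 + sqrt(15) (h(I) = -3 + sqrt(3**2 + 6) = -3 + sqrt(9 + 6) = -3 + sqrt(15))
d(A, T) = (-3 + T + sqrt(15))/(-16 + A) (d(A, T) = (T + (-3 + sqrt(15)))/(A - 16) = (-3 + T + sqrt(15))/(-16 + A))
-20393 - d(-107, -132) = -20393 - (-3 - 132 + sqrt(15))/(-16 - 107) = -20393 - (-135 + sqrt(15))/(-123) = -20393 - (-1)*(-135 + sqrt(15))/123 = -20393 - (45/41 - sqrt(15)/123) = -20393 + (-45/41 + sqrt(15)/123) = -836158/41 + sqrt(15)/123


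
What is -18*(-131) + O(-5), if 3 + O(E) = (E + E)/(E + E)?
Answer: 2356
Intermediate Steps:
O(E) = -2 (O(E) = -3 + (E + E)/(E + E) = -3 + (2*E)/((2*E)) = -3 + (2*E)*(1/(2*E)) = -3 + 1 = -2)
-18*(-131) + O(-5) = -18*(-131) - 2 = 2358 - 2 = 2356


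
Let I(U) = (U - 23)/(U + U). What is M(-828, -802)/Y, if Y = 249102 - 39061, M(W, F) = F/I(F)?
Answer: -1286408/173283825 ≈ -0.0074237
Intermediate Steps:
I(U) = (-23 + U)/(2*U) (I(U) = (-23 + U)/((2*U)) = (-23 + U)*(1/(2*U)) = (-23 + U)/(2*U))
M(W, F) = 2*F**2/(-23 + F) (M(W, F) = F/(((-23 + F)/(2*F))) = F*(2*F/(-23 + F)) = 2*F**2/(-23 + F))
Y = 210041
M(-828, -802)/Y = (2*(-802)**2/(-23 - 802))/210041 = (2*643204/(-825))*(1/210041) = (2*643204*(-1/825))*(1/210041) = -1286408/825*1/210041 = -1286408/173283825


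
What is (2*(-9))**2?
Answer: 324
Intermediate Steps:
(2*(-9))**2 = (-18)**2 = 324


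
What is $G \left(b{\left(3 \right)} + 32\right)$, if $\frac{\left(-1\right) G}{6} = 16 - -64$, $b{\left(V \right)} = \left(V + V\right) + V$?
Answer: $-19680$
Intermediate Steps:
$b{\left(V \right)} = 3 V$ ($b{\left(V \right)} = 2 V + V = 3 V$)
$G = -480$ ($G = - 6 \left(16 - -64\right) = - 6 \left(16 + 64\right) = \left(-6\right) 80 = -480$)
$G \left(b{\left(3 \right)} + 32\right) = - 480 \left(3 \cdot 3 + 32\right) = - 480 \left(9 + 32\right) = \left(-480\right) 41 = -19680$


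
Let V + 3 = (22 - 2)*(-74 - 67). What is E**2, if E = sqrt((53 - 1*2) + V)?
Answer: -2772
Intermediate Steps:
V = -2823 (V = -3 + (22 - 2)*(-74 - 67) = -3 + 20*(-141) = -3 - 2820 = -2823)
E = 6*I*sqrt(77) (E = sqrt((53 - 1*2) - 2823) = sqrt((53 - 2) - 2823) = sqrt(51 - 2823) = sqrt(-2772) = 6*I*sqrt(77) ≈ 52.65*I)
E**2 = (6*I*sqrt(77))**2 = -2772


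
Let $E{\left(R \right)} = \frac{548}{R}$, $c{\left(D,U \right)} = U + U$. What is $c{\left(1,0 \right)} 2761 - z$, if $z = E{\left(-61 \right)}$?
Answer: $\frac{548}{61} \approx 8.9836$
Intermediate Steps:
$c{\left(D,U \right)} = 2 U$
$z = - \frac{548}{61}$ ($z = \frac{548}{-61} = 548 \left(- \frac{1}{61}\right) = - \frac{548}{61} \approx -8.9836$)
$c{\left(1,0 \right)} 2761 - z = 2 \cdot 0 \cdot 2761 - - \frac{548}{61} = 0 \cdot 2761 + \frac{548}{61} = 0 + \frac{548}{61} = \frac{548}{61}$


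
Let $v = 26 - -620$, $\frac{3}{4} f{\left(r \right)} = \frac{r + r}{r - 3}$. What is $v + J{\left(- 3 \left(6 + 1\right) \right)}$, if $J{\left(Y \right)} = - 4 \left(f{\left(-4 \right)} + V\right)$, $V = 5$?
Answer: $\frac{13018}{21} \approx 619.9$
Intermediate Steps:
$f{\left(r \right)} = \frac{8 r}{3 \left(-3 + r\right)}$ ($f{\left(r \right)} = \frac{4 \frac{r + r}{r - 3}}{3} = \frac{4 \frac{2 r}{-3 + r}}{3} = \frac{8 r}{3 \left(-3 + r\right)}$)
$J{\left(Y \right)} = - \frac{548}{21}$ ($J{\left(Y \right)} = - 4 \left(\frac{8}{3} \left(-4\right) \frac{1}{-3 - 4} + 5\right) = - 4 \left(\frac{8}{3} \left(-4\right) \frac{1}{-7} + 5\right) = - 4 \left(\frac{8}{3} \left(-4\right) \left(- \frac{1}{7}\right) + 5\right) = - 4 \left(\frac{32}{21} + 5\right) = \left(-4\right) \frac{137}{21} = - \frac{548}{21}$)
$v = 646$ ($v = 26 + 620 = 646$)
$v + J{\left(- 3 \left(6 + 1\right) \right)} = 646 - \frac{548}{21} = \frac{13018}{21}$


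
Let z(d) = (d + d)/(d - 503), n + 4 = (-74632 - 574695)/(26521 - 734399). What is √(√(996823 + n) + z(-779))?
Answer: √(250214410117233676 + 290853620518*√499497751221064102)/453749798 ≈ 31.617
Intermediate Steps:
n = -2182185/707878 (n = -4 + (-74632 - 574695)/(26521 - 734399) = -4 - 649327/(-707878) = -4 - 649327*(-1/707878) = -4 + 649327/707878 = -2182185/707878 ≈ -3.0827)
z(d) = 2*d/(-503 + d) (z(d) = (2*d)/(-503 + d) = 2*d/(-503 + d))
√(√(996823 + n) + z(-779)) = √(√(996823 - 2182185/707878) + 2*(-779)/(-503 - 779)) = √(√(705626889409/707878) + 2*(-779)/(-1282)) = √(√499497751221064102/707878 + 2*(-779)*(-1/1282)) = √(√499497751221064102/707878 + 779/641) = √(779/641 + √499497751221064102/707878)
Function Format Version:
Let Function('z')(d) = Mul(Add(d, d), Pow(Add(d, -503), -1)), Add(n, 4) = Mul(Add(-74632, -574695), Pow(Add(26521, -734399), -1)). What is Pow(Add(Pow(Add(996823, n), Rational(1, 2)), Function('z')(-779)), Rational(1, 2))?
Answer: Mul(Rational(1, 453749798), Pow(Add(250214410117233676, Mul(290853620518, Pow(499497751221064102, Rational(1, 2)))), Rational(1, 2))) ≈ 31.617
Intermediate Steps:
n = Rational(-2182185, 707878) (n = Add(-4, Mul(Add(-74632, -574695), Pow(Add(26521, -734399), -1))) = Add(-4, Mul(-649327, Pow(-707878, -1))) = Add(-4, Mul(-649327, Rational(-1, 707878))) = Add(-4, Rational(649327, 707878)) = Rational(-2182185, 707878) ≈ -3.0827)
Function('z')(d) = Mul(2, d, Pow(Add(-503, d), -1)) (Function('z')(d) = Mul(Mul(2, d), Pow(Add(-503, d), -1)) = Mul(2, d, Pow(Add(-503, d), -1)))
Pow(Add(Pow(Add(996823, n), Rational(1, 2)), Function('z')(-779)), Rational(1, 2)) = Pow(Add(Pow(Add(996823, Rational(-2182185, 707878)), Rational(1, 2)), Mul(2, -779, Pow(Add(-503, -779), -1))), Rational(1, 2)) = Pow(Add(Pow(Rational(705626889409, 707878), Rational(1, 2)), Mul(2, -779, Pow(-1282, -1))), Rational(1, 2)) = Pow(Add(Mul(Rational(1, 707878), Pow(499497751221064102, Rational(1, 2))), Mul(2, -779, Rational(-1, 1282))), Rational(1, 2)) = Pow(Add(Mul(Rational(1, 707878), Pow(499497751221064102, Rational(1, 2))), Rational(779, 641)), Rational(1, 2)) = Pow(Add(Rational(779, 641), Mul(Rational(1, 707878), Pow(499497751221064102, Rational(1, 2)))), Rational(1, 2))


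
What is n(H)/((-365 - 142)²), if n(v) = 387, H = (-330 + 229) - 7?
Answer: 43/28561 ≈ 0.0015055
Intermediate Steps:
H = -108 (H = -101 - 7 = -108)
n(H)/((-365 - 142)²) = 387/((-365 - 142)²) = 387/((-507)²) = 387/257049 = 387*(1/257049) = 43/28561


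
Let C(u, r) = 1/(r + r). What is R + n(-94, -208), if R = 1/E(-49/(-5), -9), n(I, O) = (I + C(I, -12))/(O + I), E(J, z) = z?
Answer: 4355/21744 ≈ 0.20029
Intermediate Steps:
C(u, r) = 1/(2*r)
n(I, O) = (-1/24 + I)/(I + O) (n(I, O) = (I + (½)/(-12))/(O + I) = (I + (½)*(-1/12))/(I + O) = (I - 1/24)/(I + O) = (-1/24 + I)/(I + O))
R = -⅑ (R = 1/(-9) = -⅑ ≈ -0.11111)
R + n(-94, -208) = -⅑ + (-1/24 - 94)/(-94 - 208) = -⅑ - 2257/24/(-302) = -⅑ - 1/302*(-2257/24) = -⅑ + 2257/7248 = 4355/21744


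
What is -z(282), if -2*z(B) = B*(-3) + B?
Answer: -282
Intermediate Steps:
z(B) = B (z(B) = -(B*(-3) + B)/2 = -(-3*B + B)/2 = -(-1)*B = B)
-z(282) = -1*282 = -282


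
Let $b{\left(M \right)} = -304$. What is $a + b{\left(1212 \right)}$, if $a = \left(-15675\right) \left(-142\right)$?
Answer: $2225546$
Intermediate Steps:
$a = 2225850$
$a + b{\left(1212 \right)} = 2225850 - 304 = 2225546$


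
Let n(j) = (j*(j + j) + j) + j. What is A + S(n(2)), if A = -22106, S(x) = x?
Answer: -22094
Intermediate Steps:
n(j) = 2*j + 2*j**2 (n(j) = (j*(2*j) + j) + j = (2*j**2 + j) + j = (j + 2*j**2) + j = 2*j + 2*j**2)
A + S(n(2)) = -22106 + 2*2*(1 + 2) = -22106 + 2*2*3 = -22106 + 12 = -22094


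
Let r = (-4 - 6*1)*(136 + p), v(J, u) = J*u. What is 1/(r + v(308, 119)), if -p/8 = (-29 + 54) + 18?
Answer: 1/38732 ≈ 2.5818e-5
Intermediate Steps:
p = -344 (p = -8*((-29 + 54) + 18) = -8*(25 + 18) = -8*43 = -344)
r = 2080 (r = (-4 - 6*1)*(136 - 344) = (-4 - 6)*(-208) = -10*(-208) = 2080)
1/(r + v(308, 119)) = 1/(2080 + 308*119) = 1/(2080 + 36652) = 1/38732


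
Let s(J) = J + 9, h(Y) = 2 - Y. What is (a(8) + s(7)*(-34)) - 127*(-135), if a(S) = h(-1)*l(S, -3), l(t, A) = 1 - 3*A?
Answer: 16631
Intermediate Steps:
s(J) = 9 + J
a(S) = 30 (a(S) = (2 - 1*(-1))*(1 - 3*(-3)) = (2 + 1)*(1 + 9) = 3*10 = 30)
(a(8) + s(7)*(-34)) - 127*(-135) = (30 + (9 + 7)*(-34)) - 127*(-135) = (30 + 16*(-34)) + 17145 = (30 - 544) + 17145 = -514 + 17145 = 16631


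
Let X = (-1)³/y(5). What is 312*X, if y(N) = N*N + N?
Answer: -52/5 ≈ -10.400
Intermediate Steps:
y(N) = N + N² (y(N) = N² + N = N + N²)
X = -1/30 (X = (-1)³/((5*(1 + 5))) = -1/(5*6) = -1/30 ≈ -0.033333)
312*X = 312*(-1/30) = -52/5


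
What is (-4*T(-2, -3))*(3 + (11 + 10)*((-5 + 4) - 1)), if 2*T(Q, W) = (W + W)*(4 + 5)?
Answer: -4212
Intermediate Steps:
T(Q, W) = 9*W (T(Q, W) = ((W + W)*(4 + 5))/2 = ((2*W)*9)/2 = (18*W)/2 = 9*W)
(-4*T(-2, -3))*(3 + (11 + 10)*((-5 + 4) - 1)) = (-36*(-3))*(3 + (11 + 10)*((-5 + 4) - 1)) = (-4*(-27))*(3 + 21*(-1 - 1)) = 108*(3 + 21*(-2)) = 108*(3 - 42) = 108*(-39) = -4212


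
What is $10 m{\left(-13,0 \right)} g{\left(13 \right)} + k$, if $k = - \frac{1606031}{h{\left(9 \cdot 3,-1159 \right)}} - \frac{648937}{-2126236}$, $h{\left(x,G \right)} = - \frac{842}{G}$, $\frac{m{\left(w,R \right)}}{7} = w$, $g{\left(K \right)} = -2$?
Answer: $- \frac{1977247700788225}{895145356} \approx -2.2089 \cdot 10^{6}$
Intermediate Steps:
$m{\left(w,R \right)} = 7 w$
$k = - \frac{1978876865336145}{895145356}$ ($k = - \frac{1606031}{\left(-842\right) \frac{1}{-1159}} - \frac{648937}{-2126236} = - \frac{1606031}{\left(-842\right) \left(- \frac{1}{1159}\right)} - - \frac{648937}{2126236} = - \frac{1606031}{\frac{842}{1159}} + \frac{648937}{2126236} = \left(-1606031\right) \frac{1159}{842} + \frac{648937}{2126236} = - \frac{1861389929}{842} + \frac{648937}{2126236} = - \frac{1978876865336145}{895145356} \approx -2.2107 \cdot 10^{6}$)
$10 m{\left(-13,0 \right)} g{\left(13 \right)} + k = 10 \cdot 7 \left(-13\right) \left(-2\right) - \frac{1978876865336145}{895145356} = 10 \left(-91\right) \left(-2\right) - \frac{1978876865336145}{895145356} = \left(-910\right) \left(-2\right) - \frac{1978876865336145}{895145356} = 1820 - \frac{1978876865336145}{895145356} = - \frac{1977247700788225}{895145356}$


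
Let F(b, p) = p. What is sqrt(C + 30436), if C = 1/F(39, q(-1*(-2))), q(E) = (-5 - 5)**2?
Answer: sqrt(3043601)/10 ≈ 174.46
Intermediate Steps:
q(E) = 100 (q(E) = (-10)**2 = 100)
C = 1/100 ≈ 0.010000
sqrt(C + 30436) = sqrt(1/100 + 30436) = sqrt(3043601/100) = sqrt(3043601)/10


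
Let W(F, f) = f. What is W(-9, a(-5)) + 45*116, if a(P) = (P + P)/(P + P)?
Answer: 5221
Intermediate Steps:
a(P) = 1 (a(P) = (2*P)/((2*P)) = (2*P)*(1/(2*P)) = 1)
W(-9, a(-5)) + 45*116 = 1 + 45*116 = 1 + 5220 = 5221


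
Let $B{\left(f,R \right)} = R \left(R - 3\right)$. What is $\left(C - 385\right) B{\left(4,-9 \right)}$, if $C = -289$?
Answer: $-72792$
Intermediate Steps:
$B{\left(f,R \right)} = R \left(-3 + R\right)$
$\left(C - 385\right) B{\left(4,-9 \right)} = \left(-289 - 385\right) \left(- 9 \left(-3 - 9\right)\right) = - 674 \left(\left(-9\right) \left(-12\right)\right) = \left(-674\right) 108 = -72792$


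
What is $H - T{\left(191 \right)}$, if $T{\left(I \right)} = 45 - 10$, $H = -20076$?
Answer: $-20111$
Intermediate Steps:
$T{\left(I \right)} = 35$
$H - T{\left(191 \right)} = -20076 - 35 = -20111$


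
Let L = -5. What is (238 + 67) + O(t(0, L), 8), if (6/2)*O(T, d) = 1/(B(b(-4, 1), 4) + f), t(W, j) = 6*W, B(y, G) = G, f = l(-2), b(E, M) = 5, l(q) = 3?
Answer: 6406/21 ≈ 305.05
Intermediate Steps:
f = 3
O(T, d) = 1/21 (O(T, d) = 1/(3*(4 + 3)) = (1/3)/7 = (1/3)*(1/7) = 1/21)
(238 + 67) + O(t(0, L), 8) = (238 + 67) + 1/21 = 305 + 1/21 = 6406/21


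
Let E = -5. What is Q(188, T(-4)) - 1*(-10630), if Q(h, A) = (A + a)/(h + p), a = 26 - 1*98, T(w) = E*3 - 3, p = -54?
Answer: 712165/67 ≈ 10629.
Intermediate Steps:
T(w) = -18 (T(w) = -5*3 - 3 = -15 - 3 = -18)
a = -72 (a = 26 - 98 = -72)
Q(h, A) = (-72 + A)/(-54 + h) (Q(h, A) = (A - 72)/(h - 54) = (-72 + A)/(-54 + h))
Q(188, T(-4)) - 1*(-10630) = (-72 - 18)/(-54 + 188) - 1*(-10630) = -90/134 + 10630 = (1/134)*(-90) + 10630 = -45/67 + 10630 = 712165/67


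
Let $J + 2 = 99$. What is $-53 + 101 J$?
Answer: $9744$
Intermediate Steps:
$J = 97$ ($J = -2 + 99 = 97$)
$-53 + 101 J = -53 + 101 \cdot 97 = -53 + 9797 = 9744$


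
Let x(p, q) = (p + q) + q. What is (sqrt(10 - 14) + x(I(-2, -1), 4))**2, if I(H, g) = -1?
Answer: 45 + 28*I ≈ 45.0 + 28.0*I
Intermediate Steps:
x(p, q) = p + 2*q
(sqrt(10 - 14) + x(I(-2, -1), 4))**2 = (sqrt(10 - 14) + (-1 + 2*4))**2 = (sqrt(-4) + (-1 + 8))**2 = (2*I + 7)**2 = (7 + 2*I)**2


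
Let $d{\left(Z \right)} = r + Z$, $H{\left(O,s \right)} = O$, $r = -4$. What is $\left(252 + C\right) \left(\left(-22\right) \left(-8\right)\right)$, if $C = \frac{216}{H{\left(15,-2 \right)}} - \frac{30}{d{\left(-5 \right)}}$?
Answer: $\frac{712096}{15} \approx 47473.0$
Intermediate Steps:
$d{\left(Z \right)} = -4 + Z$
$C = \frac{266}{15}$ ($C = \frac{216}{15} - \frac{30}{-4 - 5} = 216 \cdot \frac{1}{15} - \frac{30}{-9} = \frac{72}{5} - - \frac{10}{3} = \frac{72}{5} + \frac{10}{3} = \frac{266}{15} \approx 17.733$)
$\left(252 + C\right) \left(\left(-22\right) \left(-8\right)\right) = \left(252 + \frac{266}{15}\right) \left(\left(-22\right) \left(-8\right)\right) = \frac{4046}{15} \cdot 176 = \frac{712096}{15}$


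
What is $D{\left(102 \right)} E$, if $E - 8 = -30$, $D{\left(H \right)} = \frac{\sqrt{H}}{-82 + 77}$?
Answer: $\frac{22 \sqrt{102}}{5} \approx 44.438$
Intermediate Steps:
$D{\left(H \right)} = - \frac{\sqrt{H}}{5}$ ($D{\left(H \right)} = \frac{\sqrt{H}}{-5} = - \frac{\sqrt{H}}{5}$)
$E = -22$ ($E = 8 - 30 = -22$)
$D{\left(102 \right)} E = - \frac{\sqrt{102}}{5} \left(-22\right) = \frac{22 \sqrt{102}}{5}$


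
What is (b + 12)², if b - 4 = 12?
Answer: 784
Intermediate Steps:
b = 16 (b = 4 + 12 = 16)
(b + 12)² = (16 + 12)² = 28² = 784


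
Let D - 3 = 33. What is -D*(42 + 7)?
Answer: -1764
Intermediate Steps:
D = 36 (D = 3 + 33 = 36)
-D*(42 + 7) = -36*(42 + 7) = -36*49 = -1*1764 = -1764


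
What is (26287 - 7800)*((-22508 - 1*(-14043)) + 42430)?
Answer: 627910955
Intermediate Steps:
(26287 - 7800)*((-22508 - 1*(-14043)) + 42430) = 18487*((-22508 + 14043) + 42430) = 18487*(-8465 + 42430) = 18487*33965 = 627910955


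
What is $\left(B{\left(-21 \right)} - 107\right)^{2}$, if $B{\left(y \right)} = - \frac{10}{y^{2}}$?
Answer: $\frac{2227556809}{194481} \approx 11454.0$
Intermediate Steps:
$B{\left(y \right)} = - \frac{10}{y^{2}}$
$\left(B{\left(-21 \right)} - 107\right)^{2} = \left(- \frac{10}{441} - 107\right)^{2} = \left(- \frac{47197}{441}\right)^{2} = \frac{2227556809}{194481}$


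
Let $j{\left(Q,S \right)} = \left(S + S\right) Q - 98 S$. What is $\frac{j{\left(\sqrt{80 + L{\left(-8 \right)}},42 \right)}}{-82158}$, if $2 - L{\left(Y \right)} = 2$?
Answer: $\frac{686}{13693} - \frac{56 \sqrt{5}}{13693} \approx 0.040954$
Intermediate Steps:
$L{\left(Y \right)} = 0$ ($L{\left(Y \right)} = 2 - 2 = 0$)
$j{\left(Q,S \right)} = - 98 S + 2 Q S$ ($j{\left(Q,S \right)} = 2 S Q - 98 S = 2 Q S - 98 S = - 98 S + 2 Q S$)
$\frac{j{\left(\sqrt{80 + L{\left(-8 \right)}},42 \right)}}{-82158} = \frac{2 \cdot 42 \left(-49 + \sqrt{80 + 0}\right)}{-82158} = 2 \cdot 42 \left(-49 + \sqrt{80}\right) \left(- \frac{1}{82158}\right) = 2 \cdot 42 \left(-49 + 4 \sqrt{5}\right) \left(- \frac{1}{82158}\right) = \left(-4116 + 336 \sqrt{5}\right) \left(- \frac{1}{82158}\right) = \frac{686}{13693} - \frac{56 \sqrt{5}}{13693}$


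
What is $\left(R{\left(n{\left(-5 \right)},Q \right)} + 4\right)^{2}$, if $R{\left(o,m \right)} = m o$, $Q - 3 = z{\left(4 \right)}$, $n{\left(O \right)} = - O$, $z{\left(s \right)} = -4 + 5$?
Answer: $576$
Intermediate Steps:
$z{\left(s \right)} = 1$
$Q = 4$ ($Q = 3 + 1 = 4$)
$\left(R{\left(n{\left(-5 \right)},Q \right)} + 4\right)^{2} = \left(4 \left(\left(-1\right) \left(-5\right)\right) + 4\right)^{2} = \left(4 \cdot 5 + 4\right)^{2} = \left(20 + 4\right)^{2} = 24^{2} = 576$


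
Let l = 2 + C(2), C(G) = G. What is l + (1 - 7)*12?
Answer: -68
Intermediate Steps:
l = 4 (l = 2 + 2 = 4)
l + (1 - 7)*12 = 4 + (1 - 7)*12 = 4 - 6*12 = 4 - 72 = -68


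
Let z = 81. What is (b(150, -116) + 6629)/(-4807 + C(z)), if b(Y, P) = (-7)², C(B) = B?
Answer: -3339/2363 ≈ -1.4130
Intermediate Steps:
b(Y, P) = 49
(b(150, -116) + 6629)/(-4807 + C(z)) = (49 + 6629)/(-4807 + 81) = 6678/(-4726) = 6678*(-1/4726) = -3339/2363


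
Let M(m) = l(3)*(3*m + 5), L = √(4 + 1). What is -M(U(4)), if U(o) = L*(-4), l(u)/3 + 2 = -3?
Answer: 75 - 180*√5 ≈ -327.49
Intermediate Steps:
L = √5 ≈ 2.2361
l(u) = -15 (l(u) = -6 + 3*(-3) = -6 - 9 = -15)
U(o) = -4*√5 (U(o) = √5*(-4) = -4*√5)
M(m) = -75 - 45*m (M(m) = -15*(3*m + 5) = -15*(5 + 3*m) = -75 - 45*m)
-M(U(4)) = -(-75 - (-180)*√5) = -(-75 + 180*√5) = 75 - 180*√5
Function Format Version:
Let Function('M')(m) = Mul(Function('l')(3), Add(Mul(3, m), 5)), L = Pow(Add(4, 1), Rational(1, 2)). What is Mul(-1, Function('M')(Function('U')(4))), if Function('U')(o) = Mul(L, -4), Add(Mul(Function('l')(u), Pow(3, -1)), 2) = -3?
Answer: Add(75, Mul(-180, Pow(5, Rational(1, 2)))) ≈ -327.49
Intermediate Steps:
L = Pow(5, Rational(1, 2)) ≈ 2.2361
Function('l')(u) = -15 (Function('l')(u) = Add(-6, Mul(3, -3)) = Add(-6, -9) = -15)
Function('U')(o) = Mul(-4, Pow(5, Rational(1, 2))) (Function('U')(o) = Mul(Pow(5, Rational(1, 2)), -4) = Mul(-4, Pow(5, Rational(1, 2))))
Function('M')(m) = Add(-75, Mul(-45, m)) (Function('M')(m) = Mul(-15, Add(Mul(3, m), 5)) = Mul(-15, Add(5, Mul(3, m))) = Add(-75, Mul(-45, m)))
Mul(-1, Function('M')(Function('U')(4))) = Mul(-1, Add(-75, Mul(-45, Mul(-4, Pow(5, Rational(1, 2)))))) = Mul(-1, Add(-75, Mul(180, Pow(5, Rational(1, 2))))) = Add(75, Mul(-180, Pow(5, Rational(1, 2))))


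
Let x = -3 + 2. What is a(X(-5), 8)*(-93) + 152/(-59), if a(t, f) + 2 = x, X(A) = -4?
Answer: 16309/59 ≈ 276.42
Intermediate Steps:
x = -1
a(t, f) = -3 (a(t, f) = -2 - 1 = -3)
a(X(-5), 8)*(-93) + 152/(-59) = -3*(-93) + 152/(-59) = 279 + 152*(-1/59) = 279 - 152/59 = 16309/59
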